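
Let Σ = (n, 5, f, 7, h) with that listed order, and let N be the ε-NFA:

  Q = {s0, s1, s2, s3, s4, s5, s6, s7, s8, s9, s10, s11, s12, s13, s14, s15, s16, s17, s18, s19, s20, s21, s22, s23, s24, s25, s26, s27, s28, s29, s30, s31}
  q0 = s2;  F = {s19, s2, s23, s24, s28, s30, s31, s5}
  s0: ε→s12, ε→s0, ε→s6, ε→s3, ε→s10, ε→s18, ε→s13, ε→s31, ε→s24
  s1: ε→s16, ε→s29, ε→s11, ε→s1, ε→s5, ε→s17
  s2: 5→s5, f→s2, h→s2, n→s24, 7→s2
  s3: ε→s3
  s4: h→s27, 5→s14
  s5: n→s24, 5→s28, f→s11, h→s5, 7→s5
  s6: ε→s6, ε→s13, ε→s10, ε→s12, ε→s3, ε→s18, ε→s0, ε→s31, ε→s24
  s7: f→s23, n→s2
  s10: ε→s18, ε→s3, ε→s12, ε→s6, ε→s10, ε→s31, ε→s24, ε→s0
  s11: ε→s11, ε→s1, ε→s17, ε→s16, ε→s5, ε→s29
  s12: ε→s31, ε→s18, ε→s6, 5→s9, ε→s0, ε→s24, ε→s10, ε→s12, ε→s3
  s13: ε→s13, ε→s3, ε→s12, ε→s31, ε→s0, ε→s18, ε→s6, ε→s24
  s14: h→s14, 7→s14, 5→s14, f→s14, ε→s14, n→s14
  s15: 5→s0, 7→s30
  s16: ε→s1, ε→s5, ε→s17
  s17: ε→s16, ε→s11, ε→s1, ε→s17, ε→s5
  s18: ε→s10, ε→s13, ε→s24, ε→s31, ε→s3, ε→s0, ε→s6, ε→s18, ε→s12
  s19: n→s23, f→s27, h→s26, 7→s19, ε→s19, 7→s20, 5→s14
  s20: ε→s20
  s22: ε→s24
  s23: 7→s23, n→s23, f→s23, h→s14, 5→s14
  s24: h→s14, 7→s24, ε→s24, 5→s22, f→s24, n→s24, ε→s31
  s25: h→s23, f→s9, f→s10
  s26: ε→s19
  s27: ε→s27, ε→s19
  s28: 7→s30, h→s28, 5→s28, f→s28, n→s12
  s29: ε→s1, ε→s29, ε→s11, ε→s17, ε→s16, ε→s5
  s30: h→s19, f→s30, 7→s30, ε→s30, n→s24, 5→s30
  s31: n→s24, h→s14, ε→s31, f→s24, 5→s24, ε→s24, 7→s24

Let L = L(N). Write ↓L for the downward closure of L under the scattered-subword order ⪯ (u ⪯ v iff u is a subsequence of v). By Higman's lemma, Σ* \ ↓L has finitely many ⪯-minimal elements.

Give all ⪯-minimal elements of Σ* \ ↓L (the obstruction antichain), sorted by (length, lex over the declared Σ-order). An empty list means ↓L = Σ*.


A = [nh, 557h5].

|Q|=32, |F|=8, |δ|=146 (90 ε).
min D↑ (8 st, q0=0, F={3}): 0:n→1,5→2,f→0,7→0,h→0 1:n→1,5→1,f→1,7→1,h→3 2:n→1,5→4,f→2,7→2,h→2 3:n→3,5→3,f→3,7→3,h→3 4:n→1,5→4,f→4,7→5,h→4 5:n→1,5→5,f→5,7→5,h→6 6:n→7,5→3,f→6,7→6,h→6 7:n→7,5→3,f→7,7→7,h→3 (ε-aug+det+¬).
'nh': run [26, 13, 1] end={s14} rej; 2/2 del acc.
'557h5': N↓-sim [26, 25, 19, 10, 6, 1] end={s14} rej; 5/5 del acc.
2 obstructions.


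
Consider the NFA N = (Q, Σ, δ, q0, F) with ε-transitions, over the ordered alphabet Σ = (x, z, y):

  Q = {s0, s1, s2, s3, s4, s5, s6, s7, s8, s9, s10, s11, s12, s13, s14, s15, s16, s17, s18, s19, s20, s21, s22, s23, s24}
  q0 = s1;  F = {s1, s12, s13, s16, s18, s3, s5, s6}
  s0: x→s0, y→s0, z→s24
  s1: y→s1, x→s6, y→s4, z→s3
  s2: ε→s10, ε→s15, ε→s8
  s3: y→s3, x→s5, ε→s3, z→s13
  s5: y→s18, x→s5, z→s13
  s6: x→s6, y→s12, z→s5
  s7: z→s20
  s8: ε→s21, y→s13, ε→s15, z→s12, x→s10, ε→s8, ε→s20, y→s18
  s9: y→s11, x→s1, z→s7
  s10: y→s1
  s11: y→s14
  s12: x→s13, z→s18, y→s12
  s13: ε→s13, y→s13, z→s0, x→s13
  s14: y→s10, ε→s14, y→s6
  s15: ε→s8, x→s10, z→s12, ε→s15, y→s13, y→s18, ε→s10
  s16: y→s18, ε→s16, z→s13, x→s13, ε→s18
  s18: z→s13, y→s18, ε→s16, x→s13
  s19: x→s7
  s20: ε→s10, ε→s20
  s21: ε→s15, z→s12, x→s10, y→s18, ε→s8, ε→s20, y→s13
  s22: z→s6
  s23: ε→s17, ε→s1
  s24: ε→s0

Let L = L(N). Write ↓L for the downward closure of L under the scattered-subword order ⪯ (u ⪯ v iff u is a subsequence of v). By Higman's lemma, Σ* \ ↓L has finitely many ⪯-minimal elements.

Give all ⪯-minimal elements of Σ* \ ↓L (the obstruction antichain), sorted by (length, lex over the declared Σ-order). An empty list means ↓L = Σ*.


|Q|=25, |F|=8, |δ|=74 (24 ε).
min D↑ (8 st, q0=0, F={7}): 0:x→1,z→2,y→0 1:x→1,z→3,y→4 2:x→3,z→5,y→2 3:x→3,z→5,y→6 4:x→5,z→6,y→4 5:x→5,z→7,y→5 6:x→5,z→5,y→6 7:x→7,z→7,y→7 (ε-aug+det+¬).
'zzz': run [11, 7, 3, 2] end={s0,s24} ∉↓L; 3/3 single-dels accept.
'xyxz': N↓-sim [11, 8, 6, 3, 2] end={s0,s24} ∉↓L; 4/4 del acc.
2 minimals (antichain).

Antichain: [zzz, xyxz].


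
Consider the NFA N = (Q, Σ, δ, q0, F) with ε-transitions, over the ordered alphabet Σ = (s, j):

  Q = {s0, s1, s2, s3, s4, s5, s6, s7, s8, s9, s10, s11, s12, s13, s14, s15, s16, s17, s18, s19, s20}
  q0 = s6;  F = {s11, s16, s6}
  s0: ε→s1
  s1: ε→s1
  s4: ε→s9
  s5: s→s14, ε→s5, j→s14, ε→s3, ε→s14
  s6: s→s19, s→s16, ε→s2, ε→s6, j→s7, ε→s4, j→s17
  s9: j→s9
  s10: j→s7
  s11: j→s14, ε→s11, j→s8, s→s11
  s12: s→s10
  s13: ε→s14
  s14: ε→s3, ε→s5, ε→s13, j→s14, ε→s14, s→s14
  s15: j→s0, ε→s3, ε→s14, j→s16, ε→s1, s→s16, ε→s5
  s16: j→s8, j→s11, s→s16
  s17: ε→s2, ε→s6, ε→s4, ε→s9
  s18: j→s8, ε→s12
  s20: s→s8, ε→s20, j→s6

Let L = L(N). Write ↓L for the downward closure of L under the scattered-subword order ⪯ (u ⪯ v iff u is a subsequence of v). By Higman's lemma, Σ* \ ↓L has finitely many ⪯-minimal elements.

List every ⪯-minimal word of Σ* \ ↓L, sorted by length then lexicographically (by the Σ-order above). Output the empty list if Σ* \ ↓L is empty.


|Q|=21, |F|=3, |δ|=48 (25 ε).
min D↑ (4 st, q0=0, F={3}): 0:s→1,j→0 1:s→1,j→2 2:s→2,j→3 3:s→3,j→3 (ε-aug+det+¬).
'sjj': N↓-sim [14, 8, 6, 5] end={s13,s14,s3,s5,s8} ∉↓L; 3/3 deletions ∈↓L.
1 words, ⪯-incomp.

min(Σ*\↓L) = [sjj].


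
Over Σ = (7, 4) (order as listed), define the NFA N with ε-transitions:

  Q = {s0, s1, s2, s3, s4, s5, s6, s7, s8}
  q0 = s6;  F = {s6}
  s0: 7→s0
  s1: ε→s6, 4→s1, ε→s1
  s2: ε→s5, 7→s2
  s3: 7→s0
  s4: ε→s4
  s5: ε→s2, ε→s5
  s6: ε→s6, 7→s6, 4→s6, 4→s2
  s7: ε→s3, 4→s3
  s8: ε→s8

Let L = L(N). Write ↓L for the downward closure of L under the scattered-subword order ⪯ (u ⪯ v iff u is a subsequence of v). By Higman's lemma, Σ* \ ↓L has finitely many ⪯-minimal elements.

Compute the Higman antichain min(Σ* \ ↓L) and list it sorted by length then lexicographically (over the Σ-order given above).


|Q|=9, |F|=1, |δ|=17 (9 ε).
min D↑ (1 st, q0=0, F={}): 0:7→0,4→0 (ε-aug+det+¬).
L(D↑) = ∅ ⇒ ↓L = Σ*.

min(Σ*\↓L) = [].


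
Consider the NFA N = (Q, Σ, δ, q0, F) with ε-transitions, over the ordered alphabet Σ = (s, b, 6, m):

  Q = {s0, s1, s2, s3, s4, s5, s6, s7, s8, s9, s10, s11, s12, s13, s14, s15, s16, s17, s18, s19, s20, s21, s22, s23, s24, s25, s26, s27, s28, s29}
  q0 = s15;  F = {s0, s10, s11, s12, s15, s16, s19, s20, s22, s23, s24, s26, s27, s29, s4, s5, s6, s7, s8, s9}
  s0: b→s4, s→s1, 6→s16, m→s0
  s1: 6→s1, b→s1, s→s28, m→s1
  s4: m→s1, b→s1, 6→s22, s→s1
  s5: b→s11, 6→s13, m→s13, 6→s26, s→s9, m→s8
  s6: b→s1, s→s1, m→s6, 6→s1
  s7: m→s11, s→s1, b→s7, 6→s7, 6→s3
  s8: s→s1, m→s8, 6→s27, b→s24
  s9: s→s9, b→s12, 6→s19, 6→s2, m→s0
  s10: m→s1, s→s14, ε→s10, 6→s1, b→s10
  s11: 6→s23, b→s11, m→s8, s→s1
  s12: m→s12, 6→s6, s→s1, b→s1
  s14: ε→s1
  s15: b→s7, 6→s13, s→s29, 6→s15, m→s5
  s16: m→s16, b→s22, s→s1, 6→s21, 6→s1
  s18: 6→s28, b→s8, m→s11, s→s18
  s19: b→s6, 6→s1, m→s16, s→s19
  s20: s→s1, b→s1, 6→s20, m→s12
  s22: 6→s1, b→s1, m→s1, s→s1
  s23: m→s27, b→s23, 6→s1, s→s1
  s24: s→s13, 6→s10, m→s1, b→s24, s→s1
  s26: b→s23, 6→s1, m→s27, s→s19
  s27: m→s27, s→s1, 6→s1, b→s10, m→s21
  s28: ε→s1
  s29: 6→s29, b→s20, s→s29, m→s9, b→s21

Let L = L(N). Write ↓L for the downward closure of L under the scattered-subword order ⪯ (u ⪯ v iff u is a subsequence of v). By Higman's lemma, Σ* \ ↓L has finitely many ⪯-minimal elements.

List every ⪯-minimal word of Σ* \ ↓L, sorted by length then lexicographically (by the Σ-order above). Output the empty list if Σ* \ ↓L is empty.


Antichain: [bs, sbb, m66, mms, mmbm].

|Q|=30, |F|=20, |δ|=100 (3 ε).
min D↑ (21 st, q0=0, F={6}): 0:s→1,b→2,6→0,m→3 1:s→1,b→4,6→1,m→5 2:s→6,b→2,6→2,m→7 3:s→5,b→7,6→8,m→9 4:s→6,b→6,6→4,m→10 5:s→5,b→10,6→11,m→12 6:s→6,b→6,6→6,m→6 7:s→6,b→7,6→13,m→9 8:s→11,b→13,6→6,m→14 9:s→6,b→15,6→14,m→9 10:s→6,b→6,6→16,m→10 11:s→11,b→16,6→6,m→17 12:s→6,b→18,6→17,m→12 13:s→6,b→13,6→6,m→14 14:s→6,b→19,6→6,m→14 15:s→6,b→15,6→19,m→6 16:s→6,b→6,6→6,m→16 17:s→6,b→20,6→6,m→17 18:s→6,b→6,6→20,m→6 19:s→6,b→19,6→6,m→6 20:s→6,b→6,6→6,m→6 [Hopcroft].
'bs': N↓-sim [27, 18, 4] end={s1,s13,s14,s28} ∉↓L; 2/2 single-dels accept.
'sbb': run [27, 16, 8, 2] end={s1,s28} rej; 3/3 del acc.
'm66': N↓-sim [27, 22, 14, 3] end={s1,s21,s28} rej; 3/3 deletions ∈↓L.
'mms': |S_i|=[27, 22, 15, 4] end={s1,s13,s14,s28} — reject; 3/3 deletions ∈↓L.
'mmbm': run [27, 22, 15, 8, 2] end={s1,s28} ∉↓L; 4/4 deletions ∈↓L.
5 minimals (antichain).


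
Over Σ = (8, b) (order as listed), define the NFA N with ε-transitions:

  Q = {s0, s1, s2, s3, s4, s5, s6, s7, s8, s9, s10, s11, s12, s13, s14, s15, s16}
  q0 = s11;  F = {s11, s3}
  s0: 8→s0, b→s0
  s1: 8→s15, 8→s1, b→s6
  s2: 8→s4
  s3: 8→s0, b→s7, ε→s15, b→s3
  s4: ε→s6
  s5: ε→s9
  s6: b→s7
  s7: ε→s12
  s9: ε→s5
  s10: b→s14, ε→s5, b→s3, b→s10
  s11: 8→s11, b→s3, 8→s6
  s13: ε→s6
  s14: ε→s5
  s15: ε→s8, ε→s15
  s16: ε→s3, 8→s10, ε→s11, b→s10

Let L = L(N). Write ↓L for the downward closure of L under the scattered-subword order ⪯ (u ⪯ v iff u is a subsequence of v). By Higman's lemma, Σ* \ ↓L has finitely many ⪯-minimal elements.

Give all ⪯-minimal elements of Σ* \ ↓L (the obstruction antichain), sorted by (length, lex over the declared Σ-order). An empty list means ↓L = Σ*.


|Q|=17, |F|=2, |δ|=30 (12 ε).
min D↑ (3 st, q0=0, F={2}): 0:8→0,b→1 1:8→2,b→1 2:8→2,b→2 (ε-aug+det+¬).
'b8': |S_i|=[8, 6, 1] end={s0} ∉↓L; 2/2 deletions ∈↓L.
1 minimals (antichain).

Antichain: [b8].


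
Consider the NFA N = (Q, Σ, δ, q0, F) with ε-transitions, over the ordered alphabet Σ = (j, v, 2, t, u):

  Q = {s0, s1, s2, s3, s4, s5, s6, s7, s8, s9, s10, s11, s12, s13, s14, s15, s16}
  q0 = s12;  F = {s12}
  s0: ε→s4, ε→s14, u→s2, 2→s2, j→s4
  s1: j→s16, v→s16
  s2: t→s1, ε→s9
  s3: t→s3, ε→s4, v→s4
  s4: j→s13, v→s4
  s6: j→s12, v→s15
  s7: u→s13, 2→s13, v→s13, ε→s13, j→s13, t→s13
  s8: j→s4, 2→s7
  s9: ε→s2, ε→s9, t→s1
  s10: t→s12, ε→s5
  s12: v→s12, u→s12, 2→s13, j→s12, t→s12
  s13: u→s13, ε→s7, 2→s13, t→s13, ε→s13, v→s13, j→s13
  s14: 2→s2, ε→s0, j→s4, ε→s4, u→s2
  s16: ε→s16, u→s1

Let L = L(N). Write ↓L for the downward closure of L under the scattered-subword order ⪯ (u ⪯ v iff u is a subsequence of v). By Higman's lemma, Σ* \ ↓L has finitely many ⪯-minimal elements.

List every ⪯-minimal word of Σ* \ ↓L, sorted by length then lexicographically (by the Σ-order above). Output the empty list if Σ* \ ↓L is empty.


A = [2].

|Q|=17, |F|=1, |δ|=48 (13 ε).
min D↑ (2 st, q0=0, F={1}): 0:j→0,v→0,2→1,t→0,u→0 1:j→1,v→1,2→1,t→1,u→1.
'2': run [3, 2] end={s13,s7} rej; 1/1 deletions ∈↓L.
1 minimals (antichain).


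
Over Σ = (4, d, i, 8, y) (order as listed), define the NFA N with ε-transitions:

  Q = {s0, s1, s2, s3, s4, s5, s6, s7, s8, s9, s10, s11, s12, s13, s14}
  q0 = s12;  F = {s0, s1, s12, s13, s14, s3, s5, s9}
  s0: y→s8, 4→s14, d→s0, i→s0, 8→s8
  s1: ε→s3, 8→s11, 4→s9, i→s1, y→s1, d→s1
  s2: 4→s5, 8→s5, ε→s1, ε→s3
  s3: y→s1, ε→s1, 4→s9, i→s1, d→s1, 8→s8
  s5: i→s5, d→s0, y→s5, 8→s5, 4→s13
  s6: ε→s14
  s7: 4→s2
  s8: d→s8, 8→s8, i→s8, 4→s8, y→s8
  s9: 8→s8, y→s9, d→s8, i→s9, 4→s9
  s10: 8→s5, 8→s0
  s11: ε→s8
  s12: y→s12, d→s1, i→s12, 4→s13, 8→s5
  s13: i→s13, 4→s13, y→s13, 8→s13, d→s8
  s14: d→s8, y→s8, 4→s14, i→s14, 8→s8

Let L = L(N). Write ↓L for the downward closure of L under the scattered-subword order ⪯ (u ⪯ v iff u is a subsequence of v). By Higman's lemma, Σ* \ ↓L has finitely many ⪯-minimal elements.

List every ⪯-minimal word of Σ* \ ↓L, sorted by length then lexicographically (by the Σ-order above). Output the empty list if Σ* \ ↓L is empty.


Antichain: [4d, d8, 8dy].

|Q|=15, |F|=8, |δ|=56 (6 ε).
min D↑ (8 st, q0=0, F={4}): 0:4→1,d→2,i→0,8→3,y→0 1:4→1,d→4,i→1,8→1,y→1 2:4→5,d→2,i→2,8→4,y→2 3:4→1,d→6,i→3,8→3,y→3 4:4→4,d→4,i→4,8→4,y→4 5:4→5,d→4,i→5,8→4,y→5 6:4→7,d→6,i→6,8→4,y→4 7:4→7,d→4,i→7,8→4,y→4.
'4d': N↓-sim [10, 4, 1] end={s8} rej; 2/2 del acc.
'd8': |S_i|=[10, 7, 2] end={s11,s8} ∉↓L; 2/2 del acc.
'8dy': N↓-sim [10, 6, 3, 1] end={s8} rej; 3/3 del acc.
3 words, ⪯-incomp.


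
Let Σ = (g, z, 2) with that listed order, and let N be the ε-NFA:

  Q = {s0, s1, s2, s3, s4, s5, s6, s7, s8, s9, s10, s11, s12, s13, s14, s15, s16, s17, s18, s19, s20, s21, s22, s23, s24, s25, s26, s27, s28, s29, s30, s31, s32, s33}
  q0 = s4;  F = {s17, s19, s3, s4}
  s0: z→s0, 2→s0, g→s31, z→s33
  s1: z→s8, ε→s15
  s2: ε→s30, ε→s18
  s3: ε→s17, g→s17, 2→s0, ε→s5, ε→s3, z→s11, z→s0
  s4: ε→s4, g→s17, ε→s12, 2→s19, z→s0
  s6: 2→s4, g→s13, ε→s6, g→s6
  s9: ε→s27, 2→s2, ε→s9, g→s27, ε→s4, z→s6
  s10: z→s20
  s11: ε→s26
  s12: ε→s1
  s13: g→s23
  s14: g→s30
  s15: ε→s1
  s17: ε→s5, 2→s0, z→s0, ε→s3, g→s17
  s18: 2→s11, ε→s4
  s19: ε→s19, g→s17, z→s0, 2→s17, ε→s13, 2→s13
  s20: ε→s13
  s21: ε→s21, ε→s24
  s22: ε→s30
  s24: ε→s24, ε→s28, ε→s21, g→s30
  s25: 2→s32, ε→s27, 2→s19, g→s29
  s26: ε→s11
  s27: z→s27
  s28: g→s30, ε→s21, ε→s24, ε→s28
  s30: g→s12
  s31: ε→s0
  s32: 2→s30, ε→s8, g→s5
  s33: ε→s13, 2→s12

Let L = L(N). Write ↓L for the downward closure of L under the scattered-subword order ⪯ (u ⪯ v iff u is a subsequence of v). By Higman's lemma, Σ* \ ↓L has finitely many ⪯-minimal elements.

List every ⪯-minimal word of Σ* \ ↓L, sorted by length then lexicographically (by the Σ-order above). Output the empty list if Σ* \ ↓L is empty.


min(Σ*\↓L) = [z, g2, 222].

|Q|=34, |F|=4, |δ|=74 (35 ε).
min D↑ (4 st, q0=0, F={2}): 0:g→1,z→2,2→3 1:g→1,z→2,2→2 2:g→2,z→2,2→2 3:g→1,z→2,2→1 (ε-aug+det+¬).
'z': N↓-sim [16, 11] end={s0,s1,s11,s12,s13,s15,s23,s26,s31,s33,s8} — reject; 1/1 single-dels accept.
'g2': |S_i|=[16, 14, 9] end={s0,s1,s12,s13,s15,s23,s31,s33,s8} ∉↓L; 2/2 single-dels accept.
'222': run [16, 15, 14, 9] end={s0,s1,s12,s13,s15,s23,s31,s33,s8} — reject; 3/3 deletions ∈↓L.
3 minimals (antichain).


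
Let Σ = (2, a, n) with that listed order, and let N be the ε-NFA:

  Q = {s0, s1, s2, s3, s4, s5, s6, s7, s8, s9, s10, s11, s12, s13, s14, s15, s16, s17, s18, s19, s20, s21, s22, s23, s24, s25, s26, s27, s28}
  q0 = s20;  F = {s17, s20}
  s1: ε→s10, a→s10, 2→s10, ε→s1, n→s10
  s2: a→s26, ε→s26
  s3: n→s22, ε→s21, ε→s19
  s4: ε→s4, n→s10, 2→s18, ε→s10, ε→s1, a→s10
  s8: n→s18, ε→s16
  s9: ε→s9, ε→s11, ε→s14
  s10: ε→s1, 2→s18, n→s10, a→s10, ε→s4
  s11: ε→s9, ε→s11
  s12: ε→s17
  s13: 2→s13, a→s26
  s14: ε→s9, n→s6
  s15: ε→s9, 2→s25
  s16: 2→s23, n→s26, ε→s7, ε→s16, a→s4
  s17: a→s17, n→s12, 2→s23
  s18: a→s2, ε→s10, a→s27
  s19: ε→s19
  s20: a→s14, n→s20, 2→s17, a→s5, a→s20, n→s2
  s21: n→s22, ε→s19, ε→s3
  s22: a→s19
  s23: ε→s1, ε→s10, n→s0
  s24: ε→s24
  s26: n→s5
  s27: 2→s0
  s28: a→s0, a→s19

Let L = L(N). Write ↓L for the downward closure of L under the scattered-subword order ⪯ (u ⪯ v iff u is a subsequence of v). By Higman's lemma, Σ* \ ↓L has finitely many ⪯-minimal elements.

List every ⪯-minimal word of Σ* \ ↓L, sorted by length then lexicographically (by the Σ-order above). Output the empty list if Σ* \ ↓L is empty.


|Q|=29, |F|=2, |δ|=65 (28 ε).
min D↑ (3 st, q0=0, F={2}): 0:2→1,a→0,n→0 1:2→2,a→1,n→1 2:2→2,a→2,n→2 [Hopcroft].
'22': |S_i|=[17, 12, 10] end={s0,s1,s10,s18,s2,s23,s26,s27,s4,s5} rej; 2/2 single-dels accept.
1 obstructions.

Antichain: [22].


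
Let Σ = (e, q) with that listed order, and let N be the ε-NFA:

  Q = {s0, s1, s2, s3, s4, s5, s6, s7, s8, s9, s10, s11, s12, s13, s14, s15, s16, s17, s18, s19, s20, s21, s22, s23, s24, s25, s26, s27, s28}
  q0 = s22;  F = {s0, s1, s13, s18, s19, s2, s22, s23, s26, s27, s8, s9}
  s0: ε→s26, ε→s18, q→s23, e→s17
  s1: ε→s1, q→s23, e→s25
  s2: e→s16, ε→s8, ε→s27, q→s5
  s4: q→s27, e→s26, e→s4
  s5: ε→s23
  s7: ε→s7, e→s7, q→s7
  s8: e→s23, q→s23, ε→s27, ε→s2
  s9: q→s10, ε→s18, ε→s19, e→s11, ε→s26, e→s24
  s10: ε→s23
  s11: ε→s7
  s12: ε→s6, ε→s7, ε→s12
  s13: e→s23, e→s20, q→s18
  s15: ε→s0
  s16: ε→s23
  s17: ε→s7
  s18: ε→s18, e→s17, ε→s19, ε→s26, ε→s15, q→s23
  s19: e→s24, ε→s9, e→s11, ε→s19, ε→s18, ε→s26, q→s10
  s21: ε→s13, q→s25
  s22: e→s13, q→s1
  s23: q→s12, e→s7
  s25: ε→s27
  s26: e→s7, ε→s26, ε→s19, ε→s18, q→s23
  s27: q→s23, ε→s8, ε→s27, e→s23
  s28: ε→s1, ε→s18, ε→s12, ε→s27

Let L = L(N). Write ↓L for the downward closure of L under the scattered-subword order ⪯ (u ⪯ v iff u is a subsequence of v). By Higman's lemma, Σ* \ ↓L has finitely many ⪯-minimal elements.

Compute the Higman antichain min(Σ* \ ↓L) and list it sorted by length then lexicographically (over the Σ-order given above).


|Q|=29, |F|=12, |δ|=72 (39 ε).
min D↑ (7 st, q0=0, F={6}): 0:e→1,q→2 1:e→3,q→4 2:e→5,q→3 3:e→6,q→6 4:e→6,q→3 5:e→3,q→3 6:e→6,q→6 (ε-aug+det+¬).
'eee': run [24, 22, 9, 1] end={s7} ∉↓L; 3/3 del acc.
'eeq': run [24, 22, 9, 3] end={s12,s6,s7} — reject; 3/3 single-dels accept.
'eqe': N↓-sim [24, 22, 15, 4] end={s11,s17,s24,s7} — reject; 3/3 deletions ∈↓L.
'qqe': N↓-sim [24, 21, 6, 1] end={s7} rej; 3/3 del acc.
'qqq': N↓-sim [24, 21, 6, 3] end={s12,s6,s7} rej; 3/3 deletions ∈↓L.
5 words, ⪯-incomp.

A = [eee, eeq, eqe, qqe, qqq].


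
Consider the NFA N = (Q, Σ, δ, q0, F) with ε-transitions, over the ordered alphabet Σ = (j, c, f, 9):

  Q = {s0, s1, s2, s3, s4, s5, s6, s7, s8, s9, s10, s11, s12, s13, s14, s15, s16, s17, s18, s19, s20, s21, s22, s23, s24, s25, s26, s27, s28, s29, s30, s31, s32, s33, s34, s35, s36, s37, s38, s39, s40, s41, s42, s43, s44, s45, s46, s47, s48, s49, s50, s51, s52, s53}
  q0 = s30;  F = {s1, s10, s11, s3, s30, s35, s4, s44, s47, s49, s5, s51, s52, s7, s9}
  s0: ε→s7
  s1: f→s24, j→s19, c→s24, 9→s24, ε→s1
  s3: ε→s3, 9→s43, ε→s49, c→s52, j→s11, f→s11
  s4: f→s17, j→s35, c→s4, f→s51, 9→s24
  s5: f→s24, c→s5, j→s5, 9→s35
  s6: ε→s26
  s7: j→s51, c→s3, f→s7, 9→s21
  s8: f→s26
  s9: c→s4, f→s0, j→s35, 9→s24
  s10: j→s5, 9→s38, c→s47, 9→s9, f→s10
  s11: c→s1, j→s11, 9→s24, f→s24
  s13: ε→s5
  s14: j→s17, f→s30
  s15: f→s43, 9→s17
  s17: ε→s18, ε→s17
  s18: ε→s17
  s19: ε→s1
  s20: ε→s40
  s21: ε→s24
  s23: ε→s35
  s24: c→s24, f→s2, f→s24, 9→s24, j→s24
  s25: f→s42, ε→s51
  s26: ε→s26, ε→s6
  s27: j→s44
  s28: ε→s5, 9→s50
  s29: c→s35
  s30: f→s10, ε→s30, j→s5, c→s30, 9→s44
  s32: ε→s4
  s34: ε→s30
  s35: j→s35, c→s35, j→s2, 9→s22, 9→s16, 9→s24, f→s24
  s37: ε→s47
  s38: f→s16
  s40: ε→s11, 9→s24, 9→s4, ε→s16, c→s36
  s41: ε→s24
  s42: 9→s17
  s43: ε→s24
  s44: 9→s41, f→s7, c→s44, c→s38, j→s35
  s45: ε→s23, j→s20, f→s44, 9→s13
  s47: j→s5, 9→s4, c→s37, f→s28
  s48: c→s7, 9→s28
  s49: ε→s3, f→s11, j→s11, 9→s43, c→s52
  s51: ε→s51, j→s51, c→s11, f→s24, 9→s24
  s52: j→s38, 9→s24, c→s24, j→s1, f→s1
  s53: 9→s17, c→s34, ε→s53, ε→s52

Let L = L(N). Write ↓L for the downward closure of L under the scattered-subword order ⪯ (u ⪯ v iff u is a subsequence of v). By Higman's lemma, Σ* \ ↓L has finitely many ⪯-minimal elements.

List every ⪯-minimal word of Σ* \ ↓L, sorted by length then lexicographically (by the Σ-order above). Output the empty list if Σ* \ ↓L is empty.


A = [jf, 99, fcff, 9fccc].

|Q|=54, |F|=15, |δ|=123 (30 ε).
min D↑ (15 st, q0=0, F={4}): 0:j→1,c→0,f→2,9→3 1:j→1,c→1,f→4,9→5 2:j→1,c→6,f→2,9→7 3:j→5,c→3,f→8,9→4 4:j→4,c→4,f→4,9→4 5:j→5,c→5,f→4,9→4 6:j→1,c→6,f→1,9→9 7:j→5,c→9,f→8,9→4 8:j→10,c→11,f→8,9→4 9:j→5,c→9,f→10,9→4 10:j→10,c→12,f→4,9→4 11:j→12,c→13,f→12,9→4 12:j→12,c→14,f→4,9→4 13:j→14,c→4,f→14,9→4 14:j→14,c→4,f→4,9→4 (ε-aug+det+¬).
'jf': run [30, 11, 3] end={s16,s2,s24} — reject; 2/2 single-dels accept.
'99': |S_i|=[30, 24, 7] end={s16,s2,s21,s22,s24,s41,s43} — reject; 2/2 deletions ∈↓L.
'fcff': |S_i|=[30, 27, 22, 14, 2] end={s2,s24} ∉↓L; 4/4 single-dels accept.
'9fccc': run [30, 24, 17, 11, 7, 2] end={s2,s24} ∉↓L; 5/5 del acc.
4 obstructions.


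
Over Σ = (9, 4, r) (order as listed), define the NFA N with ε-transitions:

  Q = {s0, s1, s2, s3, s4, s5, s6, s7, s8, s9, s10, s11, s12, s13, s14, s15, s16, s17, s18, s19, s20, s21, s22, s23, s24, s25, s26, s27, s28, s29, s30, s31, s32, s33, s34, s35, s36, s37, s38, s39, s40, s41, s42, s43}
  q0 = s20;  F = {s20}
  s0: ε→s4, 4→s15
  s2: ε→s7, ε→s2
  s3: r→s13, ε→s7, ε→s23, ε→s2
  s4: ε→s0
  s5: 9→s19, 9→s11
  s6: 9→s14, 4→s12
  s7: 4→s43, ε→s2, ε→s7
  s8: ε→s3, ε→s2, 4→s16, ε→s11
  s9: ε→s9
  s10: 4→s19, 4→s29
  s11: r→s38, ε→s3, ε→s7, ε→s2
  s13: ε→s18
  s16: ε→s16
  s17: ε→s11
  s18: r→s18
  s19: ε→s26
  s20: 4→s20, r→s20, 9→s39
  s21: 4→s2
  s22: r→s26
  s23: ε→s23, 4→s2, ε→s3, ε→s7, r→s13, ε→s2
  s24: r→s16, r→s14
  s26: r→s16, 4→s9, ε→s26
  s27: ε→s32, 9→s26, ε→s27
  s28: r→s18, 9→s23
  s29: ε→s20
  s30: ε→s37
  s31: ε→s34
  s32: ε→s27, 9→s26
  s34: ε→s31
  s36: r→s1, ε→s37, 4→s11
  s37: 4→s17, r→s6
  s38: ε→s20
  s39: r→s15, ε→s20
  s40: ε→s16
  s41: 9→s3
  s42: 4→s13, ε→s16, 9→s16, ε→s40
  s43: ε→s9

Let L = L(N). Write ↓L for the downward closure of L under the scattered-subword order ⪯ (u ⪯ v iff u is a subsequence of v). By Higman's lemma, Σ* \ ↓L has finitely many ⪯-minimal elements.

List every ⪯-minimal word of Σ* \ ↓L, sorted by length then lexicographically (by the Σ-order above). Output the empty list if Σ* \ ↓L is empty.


|Q|=44, |F|=1, |δ|=74 (39 ε).
min D↑ (1 st, q0=0, F={}): 0:9→0,4→0,r→0 [Hopcroft].
L(D↑) = ∅; no obstructions.

Antichain: [].


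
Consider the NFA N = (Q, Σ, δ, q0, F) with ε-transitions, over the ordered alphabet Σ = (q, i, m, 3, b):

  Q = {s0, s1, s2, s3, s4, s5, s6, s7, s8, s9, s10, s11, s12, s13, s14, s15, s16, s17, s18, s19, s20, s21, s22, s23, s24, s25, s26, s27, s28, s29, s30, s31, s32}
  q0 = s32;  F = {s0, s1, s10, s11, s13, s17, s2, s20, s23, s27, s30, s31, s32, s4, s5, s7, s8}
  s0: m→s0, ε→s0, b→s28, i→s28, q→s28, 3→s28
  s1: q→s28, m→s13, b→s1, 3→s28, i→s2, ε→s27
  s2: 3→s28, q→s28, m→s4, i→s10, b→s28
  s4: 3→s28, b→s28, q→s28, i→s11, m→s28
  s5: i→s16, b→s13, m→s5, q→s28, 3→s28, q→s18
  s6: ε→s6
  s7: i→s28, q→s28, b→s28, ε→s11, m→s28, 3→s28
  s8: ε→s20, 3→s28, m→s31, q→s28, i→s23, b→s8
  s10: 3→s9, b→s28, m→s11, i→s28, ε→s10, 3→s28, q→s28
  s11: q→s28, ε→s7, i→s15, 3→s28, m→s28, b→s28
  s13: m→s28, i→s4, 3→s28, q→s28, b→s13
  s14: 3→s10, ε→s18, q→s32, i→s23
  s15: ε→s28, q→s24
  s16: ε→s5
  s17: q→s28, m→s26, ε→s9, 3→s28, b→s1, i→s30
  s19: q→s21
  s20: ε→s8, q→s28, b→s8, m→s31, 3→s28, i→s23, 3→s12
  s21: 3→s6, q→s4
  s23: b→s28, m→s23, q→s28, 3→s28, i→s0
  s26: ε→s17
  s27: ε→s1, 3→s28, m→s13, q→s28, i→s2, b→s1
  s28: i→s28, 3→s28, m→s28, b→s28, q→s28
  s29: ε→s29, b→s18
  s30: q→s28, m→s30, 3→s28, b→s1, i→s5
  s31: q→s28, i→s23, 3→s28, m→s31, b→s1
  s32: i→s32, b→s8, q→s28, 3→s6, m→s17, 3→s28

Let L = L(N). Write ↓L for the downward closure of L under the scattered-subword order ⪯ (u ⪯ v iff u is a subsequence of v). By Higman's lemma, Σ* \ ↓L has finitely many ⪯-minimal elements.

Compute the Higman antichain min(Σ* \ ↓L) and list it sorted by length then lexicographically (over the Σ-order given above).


A = [q, 3, bib, mbmm, biii, miibm].

|Q|=33, |F|=17, |δ|=117 (15 ε).
min D↑ (15 st, q0=0, F={1}): 0:q→1,i→0,m→2,3→1,b→3 1:q→1,i→1,m→1,3→1,b→1 2:q→1,i→4,m→2,3→1,b→5 3:q→1,i→6,m→7,3→1,b→3 4:q→1,i→8,m→4,3→1,b→5 5:q→1,i→9,m→10,3→1,b→5 6:q→1,i→11,m→6,3→1,b→1 7:q→1,i→6,m→7,3→1,b→5 8:q→1,i→8,m→8,3→1,b→10 9:q→1,i→12,m→13,3→1,b→1 10:q→1,i→13,m→1,3→1,b→10 11:q→1,i→1,m→11,3→1,b→1 12:q→1,i→1,m→14,3→1,b→1 13:q→1,i→14,m→1,3→1,b→1 14:q→1,i→1,m→1,3→1,b→1 (ε-aug+det+¬).
'q': |S_i|=[26, 3] end={s18,s24,s28} ∉↓L; 1/1 single-dels accept.
'3': |S_i|=[26, 4] end={s12,s28,s6,s9} — reject; 1/1 single-dels accept.
'bib': N↓-sim [26, 18, 11, 1] end={s28} ∉↓L; 3/3 single-dels accept.
'mbmm': N↓-sim [26, 21, 12, 7, 1] end={s28} rej; 4/4 single-dels accept.
'biii': N↓-sim [26, 18, 11, 8, 3] end={s15,s24,s28} ∉↓L; 4/4 del acc.
'miibm': run [26, 21, 18, 14, 7, 1] end={s28} ∉↓L; 5/5 single-dels accept.
6 minimals (antichain).


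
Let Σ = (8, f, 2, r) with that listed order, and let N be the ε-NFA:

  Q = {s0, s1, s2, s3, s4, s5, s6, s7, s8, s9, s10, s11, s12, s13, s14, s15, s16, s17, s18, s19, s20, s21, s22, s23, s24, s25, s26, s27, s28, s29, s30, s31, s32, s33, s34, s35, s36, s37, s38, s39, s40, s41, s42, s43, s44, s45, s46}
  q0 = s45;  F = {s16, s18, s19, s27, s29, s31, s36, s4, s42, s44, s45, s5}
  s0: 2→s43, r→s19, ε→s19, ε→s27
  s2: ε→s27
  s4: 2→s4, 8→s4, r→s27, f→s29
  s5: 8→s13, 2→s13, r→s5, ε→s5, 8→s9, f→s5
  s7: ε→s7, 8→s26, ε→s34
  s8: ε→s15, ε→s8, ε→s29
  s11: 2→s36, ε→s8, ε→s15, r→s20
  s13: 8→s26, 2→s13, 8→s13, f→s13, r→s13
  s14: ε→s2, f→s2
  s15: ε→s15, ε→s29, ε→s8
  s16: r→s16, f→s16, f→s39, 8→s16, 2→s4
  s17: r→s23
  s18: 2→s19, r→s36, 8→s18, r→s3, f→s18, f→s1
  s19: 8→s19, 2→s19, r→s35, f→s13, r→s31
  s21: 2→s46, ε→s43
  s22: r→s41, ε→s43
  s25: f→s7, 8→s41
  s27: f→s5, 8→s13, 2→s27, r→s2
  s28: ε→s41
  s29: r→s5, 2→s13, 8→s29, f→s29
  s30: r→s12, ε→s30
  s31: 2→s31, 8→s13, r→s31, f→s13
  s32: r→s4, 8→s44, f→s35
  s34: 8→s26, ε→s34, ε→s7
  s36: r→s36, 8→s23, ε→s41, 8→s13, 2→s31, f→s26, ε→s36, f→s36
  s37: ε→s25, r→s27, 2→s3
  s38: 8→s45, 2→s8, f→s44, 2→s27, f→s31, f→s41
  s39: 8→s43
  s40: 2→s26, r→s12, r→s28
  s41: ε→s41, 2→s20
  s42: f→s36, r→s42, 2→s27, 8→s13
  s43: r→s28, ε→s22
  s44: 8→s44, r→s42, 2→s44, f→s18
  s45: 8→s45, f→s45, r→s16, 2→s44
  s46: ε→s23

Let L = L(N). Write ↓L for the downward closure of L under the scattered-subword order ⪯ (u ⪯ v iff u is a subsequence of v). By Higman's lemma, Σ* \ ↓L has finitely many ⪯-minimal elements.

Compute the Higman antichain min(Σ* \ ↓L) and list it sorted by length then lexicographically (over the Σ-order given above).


|Q|=47, |F|=12, |δ|=117 (27 ε).
min D↑ (13 st, q0=0, F={8}): 0:8→0,f→0,2→1,r→2 1:8→1,f→3,2→1,r→4 2:8→2,f→2,2→5,r→2 3:8→3,f→3,2→6,r→7 4:8→8,f→7,2→9,r→4 5:8→5,f→10,2→5,r→9 6:8→6,f→8,2→6,r→11 7:8→8,f→7,2→11,r→7 8:8→8,f→8,2→8,r→8 9:8→8,f→12,2→9,r→9 10:8→10,f→10,2→8,r→12 11:8→8,f→8,2→11,r→11 12:8→8,f→12,2→8,r→12.
'2r8': run [26, 20, 14, 4] end={s13,s23,s26,s9} ∉↓L; 3/3 single-dels accept.
'2f2f': N↓-sim [26, 20, 15, 6, 2] end={s13,s26} ∉↓L; 4/4 del acc.
'r2f2': run [26, 21, 10, 5, 2] end={s13,s26} ∉↓L; 4/4 del acc.
3 obstructions.

min(Σ*\↓L) = [2r8, 2f2f, r2f2].


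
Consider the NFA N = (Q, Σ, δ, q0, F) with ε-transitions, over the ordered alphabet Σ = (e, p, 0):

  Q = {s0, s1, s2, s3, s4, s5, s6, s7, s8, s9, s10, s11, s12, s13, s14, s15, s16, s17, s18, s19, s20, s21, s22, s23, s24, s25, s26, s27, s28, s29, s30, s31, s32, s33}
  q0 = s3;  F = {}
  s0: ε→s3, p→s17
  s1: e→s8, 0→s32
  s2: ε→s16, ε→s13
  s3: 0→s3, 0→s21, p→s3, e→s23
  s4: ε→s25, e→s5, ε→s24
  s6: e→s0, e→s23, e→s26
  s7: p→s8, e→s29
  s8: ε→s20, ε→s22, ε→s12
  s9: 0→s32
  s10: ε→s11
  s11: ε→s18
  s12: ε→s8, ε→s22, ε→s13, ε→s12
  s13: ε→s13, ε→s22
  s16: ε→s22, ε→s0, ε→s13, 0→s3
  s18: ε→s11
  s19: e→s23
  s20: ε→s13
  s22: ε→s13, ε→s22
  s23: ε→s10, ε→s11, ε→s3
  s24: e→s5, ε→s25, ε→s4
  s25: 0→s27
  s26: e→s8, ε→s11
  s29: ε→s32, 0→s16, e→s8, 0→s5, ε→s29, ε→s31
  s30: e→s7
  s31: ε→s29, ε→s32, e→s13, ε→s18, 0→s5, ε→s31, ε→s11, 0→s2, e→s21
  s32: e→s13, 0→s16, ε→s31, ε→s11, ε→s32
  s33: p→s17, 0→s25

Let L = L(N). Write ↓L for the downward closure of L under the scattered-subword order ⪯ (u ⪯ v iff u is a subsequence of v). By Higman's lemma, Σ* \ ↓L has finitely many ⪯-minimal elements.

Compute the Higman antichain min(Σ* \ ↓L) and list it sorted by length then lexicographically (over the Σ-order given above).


|Q|=34, |F|=0, |δ|=71 (40 ε).
min D↑ (1 st, q0=0, F={0}): 0:e→0,p→0,0→0.
ε ∈ L(D↑) — L = ∅.

min(Σ*\↓L) = [ε].


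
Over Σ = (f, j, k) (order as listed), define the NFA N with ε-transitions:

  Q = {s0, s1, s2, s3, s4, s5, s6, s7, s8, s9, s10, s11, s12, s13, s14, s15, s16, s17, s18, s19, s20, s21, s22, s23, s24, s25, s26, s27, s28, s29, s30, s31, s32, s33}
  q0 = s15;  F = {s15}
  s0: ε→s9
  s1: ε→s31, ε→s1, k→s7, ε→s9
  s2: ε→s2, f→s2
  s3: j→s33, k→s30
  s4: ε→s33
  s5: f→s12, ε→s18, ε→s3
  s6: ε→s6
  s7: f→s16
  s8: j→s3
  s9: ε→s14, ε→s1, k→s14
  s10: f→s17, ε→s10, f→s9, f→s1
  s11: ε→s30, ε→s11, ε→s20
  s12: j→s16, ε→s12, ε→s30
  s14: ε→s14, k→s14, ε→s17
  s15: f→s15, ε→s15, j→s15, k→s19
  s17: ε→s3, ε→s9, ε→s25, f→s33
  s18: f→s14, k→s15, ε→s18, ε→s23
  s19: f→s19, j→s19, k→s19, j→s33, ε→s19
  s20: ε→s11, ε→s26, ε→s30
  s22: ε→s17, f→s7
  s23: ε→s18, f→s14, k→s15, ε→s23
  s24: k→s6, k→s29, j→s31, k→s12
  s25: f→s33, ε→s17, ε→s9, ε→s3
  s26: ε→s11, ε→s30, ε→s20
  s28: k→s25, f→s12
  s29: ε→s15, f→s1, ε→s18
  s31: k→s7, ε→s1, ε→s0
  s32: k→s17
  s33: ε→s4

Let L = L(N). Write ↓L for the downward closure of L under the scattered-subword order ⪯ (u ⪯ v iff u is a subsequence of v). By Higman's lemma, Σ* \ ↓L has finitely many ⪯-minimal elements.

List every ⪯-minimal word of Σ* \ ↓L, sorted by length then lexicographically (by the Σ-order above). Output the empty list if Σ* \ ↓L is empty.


min(Σ*\↓L) = [k].

|Q|=34, |F|=1, |δ|=79 (43 ε).
min D↑ (2 st, q0=0, F={1}): 0:f→0,j→0,k→1 1:f→1,j→1,k→1.
'k': run [4, 3] end={s19,s33,s4} — reject; 1/1 single-dels accept.
1 obstructions.


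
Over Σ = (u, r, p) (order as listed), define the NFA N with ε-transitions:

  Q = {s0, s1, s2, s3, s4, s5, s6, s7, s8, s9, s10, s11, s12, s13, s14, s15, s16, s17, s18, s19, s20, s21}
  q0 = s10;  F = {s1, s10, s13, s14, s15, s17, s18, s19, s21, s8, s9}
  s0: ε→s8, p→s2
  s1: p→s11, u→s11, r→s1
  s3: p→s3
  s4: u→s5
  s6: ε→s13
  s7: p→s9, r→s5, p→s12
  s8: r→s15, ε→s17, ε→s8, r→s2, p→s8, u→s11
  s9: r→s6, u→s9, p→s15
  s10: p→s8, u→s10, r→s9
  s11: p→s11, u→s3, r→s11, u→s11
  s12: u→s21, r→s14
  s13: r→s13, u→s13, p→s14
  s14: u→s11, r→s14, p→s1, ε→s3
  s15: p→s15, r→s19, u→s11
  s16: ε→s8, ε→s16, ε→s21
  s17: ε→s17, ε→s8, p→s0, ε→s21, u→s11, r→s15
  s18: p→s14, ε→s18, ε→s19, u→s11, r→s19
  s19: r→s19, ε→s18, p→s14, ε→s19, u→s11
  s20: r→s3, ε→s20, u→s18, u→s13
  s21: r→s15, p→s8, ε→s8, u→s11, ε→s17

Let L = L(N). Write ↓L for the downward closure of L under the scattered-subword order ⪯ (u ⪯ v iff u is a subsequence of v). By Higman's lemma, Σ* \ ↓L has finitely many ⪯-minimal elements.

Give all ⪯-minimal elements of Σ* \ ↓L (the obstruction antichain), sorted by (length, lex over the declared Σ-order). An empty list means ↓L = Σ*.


min(Σ*\↓L) = [pu, rrppp].

|Q|=22, |F|=11, |δ|=67 (18 ε).
min D↑ (9 st, q0=0, F={5}): 0:u→0,r→1,p→2 1:u→1,r→3,p→4 2:u→5,r→4,p→2 3:u→3,r→3,p→6 4:u→5,r→7,p→4 5:u→5,r→5,p→5 6:u→5,r→6,p→8 7:u→5,r→7,p→6 8:u→5,r→8,p→5 [Hopcroft].
'pu': run [16, 12, 2] end={s11,s3} — reject; 2/2 single-dels accept.
'rrppp': run [16, 11, 8, 4, 3, 2] end={s11,s3} rej; 5/5 single-dels accept.
2 words, ⪯-incomp.


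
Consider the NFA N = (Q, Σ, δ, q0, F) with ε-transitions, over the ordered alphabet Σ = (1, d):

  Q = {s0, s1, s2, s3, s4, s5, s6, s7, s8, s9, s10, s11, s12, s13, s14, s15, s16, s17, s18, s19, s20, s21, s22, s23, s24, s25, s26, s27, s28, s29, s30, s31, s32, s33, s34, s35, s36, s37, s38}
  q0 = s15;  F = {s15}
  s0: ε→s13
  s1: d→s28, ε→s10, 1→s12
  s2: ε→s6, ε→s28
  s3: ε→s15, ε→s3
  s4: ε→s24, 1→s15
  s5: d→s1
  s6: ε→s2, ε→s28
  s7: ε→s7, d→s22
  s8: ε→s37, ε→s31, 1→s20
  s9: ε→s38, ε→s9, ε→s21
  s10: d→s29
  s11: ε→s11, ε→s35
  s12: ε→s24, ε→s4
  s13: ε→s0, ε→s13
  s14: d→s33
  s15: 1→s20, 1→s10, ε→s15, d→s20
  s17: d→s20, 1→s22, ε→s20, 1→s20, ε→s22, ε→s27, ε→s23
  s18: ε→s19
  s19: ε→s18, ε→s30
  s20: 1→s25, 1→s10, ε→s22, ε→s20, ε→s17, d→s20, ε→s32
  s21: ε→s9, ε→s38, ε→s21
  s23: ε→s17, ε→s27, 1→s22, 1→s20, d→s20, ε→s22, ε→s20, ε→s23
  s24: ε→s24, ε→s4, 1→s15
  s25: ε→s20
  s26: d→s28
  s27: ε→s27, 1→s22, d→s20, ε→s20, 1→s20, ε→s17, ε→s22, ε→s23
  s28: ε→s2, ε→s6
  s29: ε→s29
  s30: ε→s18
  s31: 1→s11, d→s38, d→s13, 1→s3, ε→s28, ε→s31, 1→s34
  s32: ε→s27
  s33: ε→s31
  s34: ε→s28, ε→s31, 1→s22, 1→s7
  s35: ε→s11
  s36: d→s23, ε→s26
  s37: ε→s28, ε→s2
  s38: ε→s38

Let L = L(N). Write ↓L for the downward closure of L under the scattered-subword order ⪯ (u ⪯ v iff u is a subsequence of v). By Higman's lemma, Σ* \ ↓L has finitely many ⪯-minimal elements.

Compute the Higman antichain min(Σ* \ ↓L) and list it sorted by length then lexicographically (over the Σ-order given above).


Antichain: [1, d].

|Q|=39, |F|=1, |δ|=97 (64 ε).
min D↑ (2 st, q0=0, F={1}): 0:1→1,d→1 1:1→1,d→1 [Hopcroft].
'1': run [10, 9] end={s10,s17,s20,s22,s23,s25,s27,s29,s32} rej; 1/1 deletions ∈↓L.
'd': N↓-sim [10, 9] end={s10,s17,s20,s22,s23,s25,s27,s29,s32} — reject; 1/1 deletions ∈↓L.
2 words, ⪯-incomp.


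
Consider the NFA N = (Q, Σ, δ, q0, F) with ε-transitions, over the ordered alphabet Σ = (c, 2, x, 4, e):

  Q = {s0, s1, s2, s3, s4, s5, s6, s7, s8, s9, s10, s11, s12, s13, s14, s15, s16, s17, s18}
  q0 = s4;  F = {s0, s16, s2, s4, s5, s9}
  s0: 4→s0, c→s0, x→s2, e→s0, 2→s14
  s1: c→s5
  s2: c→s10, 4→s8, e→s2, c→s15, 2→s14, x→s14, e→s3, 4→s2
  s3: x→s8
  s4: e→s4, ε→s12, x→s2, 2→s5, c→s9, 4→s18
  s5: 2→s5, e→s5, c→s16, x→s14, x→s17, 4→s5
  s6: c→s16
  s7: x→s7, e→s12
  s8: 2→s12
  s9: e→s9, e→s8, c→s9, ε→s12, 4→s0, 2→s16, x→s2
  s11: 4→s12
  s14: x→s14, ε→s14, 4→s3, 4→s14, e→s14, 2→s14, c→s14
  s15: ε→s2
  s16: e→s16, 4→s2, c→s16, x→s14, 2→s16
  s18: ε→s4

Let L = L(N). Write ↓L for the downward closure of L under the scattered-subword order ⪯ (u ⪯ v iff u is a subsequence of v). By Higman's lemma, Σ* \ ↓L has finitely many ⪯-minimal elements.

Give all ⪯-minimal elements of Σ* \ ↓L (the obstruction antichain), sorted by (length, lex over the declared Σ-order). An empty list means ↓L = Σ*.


|Q|=19, |F|=6, |δ|=53 (5 ε).
min D↑ (7 st, q0=0, F={6}): 0:c→1,2→2,x→3,4→0,e→0 1:c→1,2→4,x→3,4→5,e→1 2:c→4,2→2,x→6,4→2,e→2 3:c→3,2→6,x→6,4→3,e→3 4:c→4,2→4,x→6,4→3,e→4 5:c→5,2→6,x→3,4→5,e→5 6:c→6,2→6,x→6,4→6,e→6 (ε-aug+det+¬).
'2x': N↓-sim [14, 10, 5] end={s12,s14,s17,s3,s8} rej; 2/2 del acc.
'x2': |S_i|=[14, 8, 4] end={s12,s14,s3,s8} ∉↓L; 2/2 single-dels accept.
'xx': N↓-sim [14, 8, 4] end={s12,s14,s3,s8} rej; 2/2 deletions ∈↓L.
'c42': run [14, 10, 8, 4] end={s12,s14,s3,s8} ∉↓L; 3/3 del acc.
4 obstructions.

min(Σ*\↓L) = [2x, x2, xx, c42].


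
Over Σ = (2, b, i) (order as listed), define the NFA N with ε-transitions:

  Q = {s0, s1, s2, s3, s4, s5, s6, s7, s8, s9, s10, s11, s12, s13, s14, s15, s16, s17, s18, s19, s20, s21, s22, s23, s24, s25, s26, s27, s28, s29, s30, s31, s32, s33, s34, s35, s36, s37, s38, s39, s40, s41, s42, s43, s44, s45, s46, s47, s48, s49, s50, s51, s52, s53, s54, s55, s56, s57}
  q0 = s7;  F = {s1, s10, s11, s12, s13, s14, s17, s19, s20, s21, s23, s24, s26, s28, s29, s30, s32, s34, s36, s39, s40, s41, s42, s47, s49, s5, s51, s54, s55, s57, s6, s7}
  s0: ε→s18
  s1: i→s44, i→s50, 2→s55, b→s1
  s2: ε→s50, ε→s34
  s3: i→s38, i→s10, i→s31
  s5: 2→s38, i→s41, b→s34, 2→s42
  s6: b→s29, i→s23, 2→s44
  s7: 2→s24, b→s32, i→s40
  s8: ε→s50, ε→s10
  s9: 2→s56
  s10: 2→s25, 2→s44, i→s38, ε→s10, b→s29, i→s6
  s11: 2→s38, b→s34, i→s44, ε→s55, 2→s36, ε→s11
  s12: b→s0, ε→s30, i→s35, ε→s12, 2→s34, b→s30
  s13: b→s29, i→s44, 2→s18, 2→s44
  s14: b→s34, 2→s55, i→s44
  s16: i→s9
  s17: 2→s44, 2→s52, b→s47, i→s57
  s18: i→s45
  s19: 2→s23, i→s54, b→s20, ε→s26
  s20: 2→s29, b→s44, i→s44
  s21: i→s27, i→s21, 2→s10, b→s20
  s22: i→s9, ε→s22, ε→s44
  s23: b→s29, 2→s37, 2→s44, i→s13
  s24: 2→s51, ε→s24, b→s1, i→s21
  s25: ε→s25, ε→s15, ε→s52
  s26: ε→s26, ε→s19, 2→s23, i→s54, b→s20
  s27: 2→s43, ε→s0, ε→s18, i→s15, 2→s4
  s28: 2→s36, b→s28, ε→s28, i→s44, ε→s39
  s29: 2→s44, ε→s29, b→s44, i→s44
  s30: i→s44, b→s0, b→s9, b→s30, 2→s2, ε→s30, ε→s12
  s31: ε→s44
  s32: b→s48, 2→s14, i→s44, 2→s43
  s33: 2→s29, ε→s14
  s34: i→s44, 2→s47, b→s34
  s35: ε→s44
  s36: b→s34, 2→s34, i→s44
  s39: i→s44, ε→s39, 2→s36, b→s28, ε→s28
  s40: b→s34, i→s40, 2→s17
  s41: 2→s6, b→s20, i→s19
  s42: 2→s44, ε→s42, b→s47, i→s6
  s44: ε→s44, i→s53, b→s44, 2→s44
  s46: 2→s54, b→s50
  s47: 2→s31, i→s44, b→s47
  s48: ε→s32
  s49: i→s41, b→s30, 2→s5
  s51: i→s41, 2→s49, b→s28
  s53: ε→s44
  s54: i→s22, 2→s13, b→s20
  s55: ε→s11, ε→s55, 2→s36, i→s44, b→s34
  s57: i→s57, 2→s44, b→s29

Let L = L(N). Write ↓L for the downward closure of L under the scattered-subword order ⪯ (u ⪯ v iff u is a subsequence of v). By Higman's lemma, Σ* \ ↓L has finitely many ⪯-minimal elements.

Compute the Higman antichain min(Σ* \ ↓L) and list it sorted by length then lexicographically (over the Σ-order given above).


Antichain: [bi, i22, 2ibb, b2b22, 222222, 22iiii].

|Q|=58, |F|=32, |δ|=162 (37 ε).
min D↑ (29 st, q0=0, F={8}): 0:2→1,b→2,i→3 1:2→4,b→5,i→6 2:2→7,b→2,i→8 3:2→9,b→10,i→3 4:2→11,b→12,i→13 5:2→14,b→5,i→8 6:2→15,b→16,i→6 7:2→14,b→10,i→8 8:2→8,b→8,i→8 9:2→8,b→17,i→18 10:2→17,b→10,i→8 11:2→19,b→20,i→13 12:2→21,b→12,i→8 13:2→22,b→16,i→23 14:2→21,b→10,i→8 15:2→8,b→24,i→22 16:2→24,b→8,i→8 17:2→8,b→17,i→8 18:2→8,b→24,i→18 19:2→25,b→10,i→13 20:2→10,b→20,i→8 21:2→10,b→10,i→8 22:2→8,b→24,i→26 23:2→26,b→16,i→27 24:2→8,b→8,i→8 25:2→8,b→17,i→22 26:2→8,b→24,i→28 27:2→28,b→16,i→8 28:2→8,b→24,i→8 (ε-aug+det+¬).
'bi': |S_i|=[53, 28, 5] end={s35,s44,s45,s50,s53} — reject; 2/2 deletions ∈↓L.
'i22': N↓-sim [53, 35, 21, 9] end={s15,s18,s25,s31,s37,s44,s45,s52,s53} — reject; 3/3 deletions ∈↓L.
'2ibb': run [53, 49, 30, 4, 2] end={s44,s53} ∉↓L; 4/4 deletions ∈↓L.
'b2b22': run [53, 28, 15, 5, 4, 3] end={s31,s44,s53} — reject; 5/5 single-dels accept.
'222222': N↓-sim [53, 49, 42, 34, 25, 14, 6] end={s18,s31,s37,s44,s45,s53} ∉↓L; 6/6 del acc.
'22iiii': |S_i|=[53, 49, 42, 19, 15, 11, 6] end={s22,s44,s45,s53,s56,s9} — reject; 6/6 deletions ∈↓L.
6 minimals (antichain).
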